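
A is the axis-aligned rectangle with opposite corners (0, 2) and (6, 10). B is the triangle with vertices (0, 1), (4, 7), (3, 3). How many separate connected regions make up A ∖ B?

A ∖ B is a single connected region.

1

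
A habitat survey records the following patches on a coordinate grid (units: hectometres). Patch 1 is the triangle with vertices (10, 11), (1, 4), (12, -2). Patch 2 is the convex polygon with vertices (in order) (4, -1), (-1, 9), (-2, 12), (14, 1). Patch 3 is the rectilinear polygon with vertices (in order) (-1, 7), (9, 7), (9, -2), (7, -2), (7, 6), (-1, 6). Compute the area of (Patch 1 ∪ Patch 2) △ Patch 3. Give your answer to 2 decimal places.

83.67

|Patch 1 ∪ Patch 2| = 100.1509.
|(Patch 1 ∪ Patch 2) ∩ Patch 3| = 21.2387.
|(Patch 1 ∪ Patch 2) △ Patch 3| = 100.1509 + 26 − 42.4774 = 83.67.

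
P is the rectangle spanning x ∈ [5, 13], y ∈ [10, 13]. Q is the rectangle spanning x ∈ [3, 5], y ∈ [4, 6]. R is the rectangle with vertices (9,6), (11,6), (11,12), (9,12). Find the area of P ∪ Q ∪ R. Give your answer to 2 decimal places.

36.00

By inclusion–exclusion:
Individual areas: |P| = 24, |Q| = 4, |R| = 12.
|P∩Q| = 0 (no overlap).
|P∩R|: x∈[9,11], y∈[10,12] → 2·2 = 4.
|Q∩R| = 0 (no overlap).
|P∩Q∩R| = 0.
|P ∪ Q ∪ R| = 40 − 4 + 0 = 36.00.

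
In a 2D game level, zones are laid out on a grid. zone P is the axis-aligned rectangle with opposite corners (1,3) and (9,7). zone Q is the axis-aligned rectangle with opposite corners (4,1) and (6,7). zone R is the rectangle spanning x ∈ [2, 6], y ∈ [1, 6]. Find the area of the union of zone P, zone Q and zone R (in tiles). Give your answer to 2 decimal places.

40.00

By inclusion–exclusion:
Individual areas: |zone P| = 32, |zone Q| = 12, |zone R| = 20.
|zone P∩zone Q|: x∈[4,6], y∈[3,7] → 2·4 = 8.
|zone P∩zone R|: x∈[2,6], y∈[3,6] → 4·3 = 12.
|zone Q∩zone R|: x∈[4,6], y∈[1,6] → 2·5 = 10.
|zone P∩zone Q∩zone R| = 6.
|zone P ∪ zone Q ∪ zone R| = 64 − 30 + 6 = 40.00.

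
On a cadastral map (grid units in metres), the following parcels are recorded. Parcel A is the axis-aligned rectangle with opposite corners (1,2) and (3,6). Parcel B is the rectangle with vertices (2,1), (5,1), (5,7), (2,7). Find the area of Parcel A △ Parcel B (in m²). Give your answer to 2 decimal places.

18.00

|Parcel A∩Parcel B|: x∈[2,3], y∈[2,6] → 1·4 = 4.
|Parcel A △ Parcel B| = |Parcel A| + |Parcel B| − 2·|Parcel A∩Parcel B| = 8 + 18 − 8 = 18.00.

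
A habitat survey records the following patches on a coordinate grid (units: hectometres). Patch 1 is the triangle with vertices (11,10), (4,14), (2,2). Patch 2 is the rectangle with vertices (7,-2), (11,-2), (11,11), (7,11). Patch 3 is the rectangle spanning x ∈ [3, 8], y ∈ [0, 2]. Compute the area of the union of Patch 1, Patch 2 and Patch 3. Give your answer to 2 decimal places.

By inclusion–exclusion:
Individual areas: |Patch 1| = 46, |Patch 2| = 52, |Patch 3| = 10.
|Patch 1∩Patch 2| = 10.2361.
|Patch 1∩Patch 3| = 0.
|Patch 2∩Patch 3|: x∈[7,8], y∈[0,2] → 1·2 = 2.
|Patch 1∩Patch 2∩Patch 3| = 0.
|Patch 1 ∪ Patch 2 ∪ Patch 3| = 108 − 12.2361 + 0 = 95.76.

95.76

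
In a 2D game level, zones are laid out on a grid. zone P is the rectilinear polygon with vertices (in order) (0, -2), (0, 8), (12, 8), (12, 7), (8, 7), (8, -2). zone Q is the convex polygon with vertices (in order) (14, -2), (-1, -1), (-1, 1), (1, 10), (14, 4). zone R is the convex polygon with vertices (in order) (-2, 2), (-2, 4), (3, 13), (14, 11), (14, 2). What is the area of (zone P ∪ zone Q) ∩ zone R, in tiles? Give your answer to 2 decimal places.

|zone P ∪ zone Q| = 136.1688.
|(zone P ∪ zone Q) ∩ zone R| = 78.26.

78.26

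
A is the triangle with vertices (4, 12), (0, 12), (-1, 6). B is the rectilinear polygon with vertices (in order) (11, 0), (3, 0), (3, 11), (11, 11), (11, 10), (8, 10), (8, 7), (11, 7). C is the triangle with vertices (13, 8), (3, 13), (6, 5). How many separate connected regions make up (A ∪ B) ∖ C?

2

(A ∪ B) ∖ C splits into 2 disjoint pieces (area 68.405, area 3).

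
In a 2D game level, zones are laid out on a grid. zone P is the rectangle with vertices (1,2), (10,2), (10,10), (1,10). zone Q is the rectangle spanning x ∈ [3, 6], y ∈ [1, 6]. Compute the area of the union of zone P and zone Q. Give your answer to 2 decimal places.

By inclusion–exclusion:
Individual areas: |zone P| = 72, |zone Q| = 15.
|zone P∩zone Q|: x∈[3,6], y∈[2,6] → 3·4 = 12.
|zone P ∪ zone Q| = 87 − 12 = 75.00.

75.00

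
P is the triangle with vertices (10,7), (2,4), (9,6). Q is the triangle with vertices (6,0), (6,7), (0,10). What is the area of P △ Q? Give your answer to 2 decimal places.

|P| = 2.5, |Q| = 21, |P∩Q| = 0.6346.
|P △ Q| = |P| + |Q| − 2·|P∩Q| = 2.5 + 21 − 1.2693 = 22.23.

22.23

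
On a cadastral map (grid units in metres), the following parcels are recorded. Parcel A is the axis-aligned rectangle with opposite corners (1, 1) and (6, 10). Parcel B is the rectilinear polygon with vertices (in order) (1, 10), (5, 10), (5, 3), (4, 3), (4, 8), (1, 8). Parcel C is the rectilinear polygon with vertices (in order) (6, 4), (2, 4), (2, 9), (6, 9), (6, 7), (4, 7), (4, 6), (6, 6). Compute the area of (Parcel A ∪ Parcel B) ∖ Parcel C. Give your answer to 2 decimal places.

|Parcel A ∪ Parcel B| = 45.
|(Parcel A ∪ Parcel B) ∩ Parcel C| = 18.
|(Parcel A ∪ Parcel B) ∖ Parcel C| = 45 − 18 = 27.00.

27.00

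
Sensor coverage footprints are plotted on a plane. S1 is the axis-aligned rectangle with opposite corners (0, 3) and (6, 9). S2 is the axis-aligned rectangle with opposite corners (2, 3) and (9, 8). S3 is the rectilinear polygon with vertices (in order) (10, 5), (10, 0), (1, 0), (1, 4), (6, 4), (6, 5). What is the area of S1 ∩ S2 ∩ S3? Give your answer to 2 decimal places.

4.00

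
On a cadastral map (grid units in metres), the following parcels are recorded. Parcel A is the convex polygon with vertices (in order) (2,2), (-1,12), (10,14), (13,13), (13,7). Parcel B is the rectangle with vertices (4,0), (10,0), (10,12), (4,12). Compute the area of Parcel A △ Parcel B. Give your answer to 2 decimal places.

92.27

|Parcel A| = 113, |Parcel B| = 72, |Parcel A∩Parcel B| = 46.3636.
|Parcel A △ Parcel B| = |Parcel A| + |Parcel B| − 2·|Parcel A∩Parcel B| = 113 + 72 − 92.7273 = 92.27.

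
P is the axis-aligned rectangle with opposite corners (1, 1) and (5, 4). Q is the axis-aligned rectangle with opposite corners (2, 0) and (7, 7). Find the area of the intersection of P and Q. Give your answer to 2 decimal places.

|P∩Q|: x∈[2,5], y∈[1,4] → 3·3 = 9.

9.00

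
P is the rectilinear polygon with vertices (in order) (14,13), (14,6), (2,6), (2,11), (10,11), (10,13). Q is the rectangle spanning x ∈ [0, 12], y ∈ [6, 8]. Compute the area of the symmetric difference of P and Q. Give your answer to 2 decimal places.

52.00

|P| = 68, |Q| = 24, |P∩Q| = 20.
|P △ Q| = |P| + |Q| − 2·|P∩Q| = 68 + 24 − 40 = 52.00.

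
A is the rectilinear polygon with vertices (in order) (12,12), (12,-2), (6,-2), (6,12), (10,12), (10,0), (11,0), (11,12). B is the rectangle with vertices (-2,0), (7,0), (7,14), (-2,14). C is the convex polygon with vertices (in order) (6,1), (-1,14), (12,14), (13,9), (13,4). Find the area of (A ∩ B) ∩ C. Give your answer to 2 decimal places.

The region (A ∩ B) ∩ C is the polygon with vertices (7,12), (7,1.429), (6,1), (6,12).
By the shoelace formula its area is 10.79.

10.79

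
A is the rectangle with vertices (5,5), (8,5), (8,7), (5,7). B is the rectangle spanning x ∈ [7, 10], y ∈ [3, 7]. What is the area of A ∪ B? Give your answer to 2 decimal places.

By inclusion–exclusion:
Individual areas: |A| = 6, |B| = 12.
|A∩B|: x∈[7,8], y∈[5,7] → 1·2 = 2.
|A ∪ B| = 18 − 2 = 16.00.

16.00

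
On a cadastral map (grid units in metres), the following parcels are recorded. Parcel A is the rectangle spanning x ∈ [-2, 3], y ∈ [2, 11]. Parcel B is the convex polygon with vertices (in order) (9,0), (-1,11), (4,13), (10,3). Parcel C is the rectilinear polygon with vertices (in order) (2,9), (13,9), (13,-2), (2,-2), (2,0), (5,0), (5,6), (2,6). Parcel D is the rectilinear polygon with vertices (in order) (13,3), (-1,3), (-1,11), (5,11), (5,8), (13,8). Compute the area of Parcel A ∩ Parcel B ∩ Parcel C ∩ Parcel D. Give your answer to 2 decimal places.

The intersection is the polygon with vertices (2,7.7), (2,9), (3,9), (3,6.6).
By the shoelace formula its area is 1.85.

1.85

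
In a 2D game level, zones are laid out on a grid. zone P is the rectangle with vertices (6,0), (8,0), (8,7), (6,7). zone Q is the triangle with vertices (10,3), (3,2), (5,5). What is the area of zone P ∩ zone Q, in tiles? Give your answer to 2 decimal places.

The intersection is the polygon with vertices (8,2.714), (6,2.429), (6,4.6), (8,3.8).
By the shoelace formula its area is 3.26.

3.26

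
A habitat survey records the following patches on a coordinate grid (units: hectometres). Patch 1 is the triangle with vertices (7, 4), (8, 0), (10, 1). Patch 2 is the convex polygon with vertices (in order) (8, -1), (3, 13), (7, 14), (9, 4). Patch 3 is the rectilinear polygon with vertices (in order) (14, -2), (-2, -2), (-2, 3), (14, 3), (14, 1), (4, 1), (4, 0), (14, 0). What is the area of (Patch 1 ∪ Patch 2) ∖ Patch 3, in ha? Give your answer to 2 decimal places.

|Patch 1 ∪ Patch 2| = 42.2778.
|(Patch 1 ∪ Patch 2) ∩ Patch 3| = 4.6881.
|(Patch 1 ∪ Patch 2) ∖ Patch 3| = 42.2778 − 4.6881 = 37.59.

37.59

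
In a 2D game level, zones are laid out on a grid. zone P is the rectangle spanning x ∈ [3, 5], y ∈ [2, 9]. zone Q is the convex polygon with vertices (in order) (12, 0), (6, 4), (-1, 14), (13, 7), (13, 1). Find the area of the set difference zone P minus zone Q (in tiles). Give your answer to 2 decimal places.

9.71

|zone P| = 14, |zone P∩zone Q| = 4.2857.
|zone P ∖ zone Q| = |zone P| − |zone P∩zone Q| = 14 − 4.2857 = 9.71.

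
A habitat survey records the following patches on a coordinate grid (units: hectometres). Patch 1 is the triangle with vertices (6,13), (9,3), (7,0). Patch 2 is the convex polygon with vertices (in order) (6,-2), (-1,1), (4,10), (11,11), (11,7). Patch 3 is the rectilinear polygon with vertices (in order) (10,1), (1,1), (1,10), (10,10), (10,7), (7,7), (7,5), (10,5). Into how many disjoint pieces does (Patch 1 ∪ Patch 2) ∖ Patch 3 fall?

(Patch 1 ∪ Patch 2) ∖ Patch 3 splits into 2 disjoint pieces (area 14.1683, area 16.6).

2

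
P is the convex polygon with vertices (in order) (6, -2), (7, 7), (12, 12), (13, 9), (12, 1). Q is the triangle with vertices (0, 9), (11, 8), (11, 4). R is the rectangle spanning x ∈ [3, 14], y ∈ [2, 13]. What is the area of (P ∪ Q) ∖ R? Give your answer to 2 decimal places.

15.81

|P ∪ Q| = 68.1875.
|(P ∪ Q) ∩ R| = 52.3775.
|(P ∪ Q) ∖ R| = 68.1875 − 52.3775 = 15.81.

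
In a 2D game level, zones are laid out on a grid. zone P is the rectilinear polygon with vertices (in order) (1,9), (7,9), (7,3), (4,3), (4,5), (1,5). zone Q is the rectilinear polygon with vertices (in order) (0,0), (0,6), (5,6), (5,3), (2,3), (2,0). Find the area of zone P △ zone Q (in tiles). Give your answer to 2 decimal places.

|zone P| = 30, |zone Q| = 21, |zone P∩zone Q| = 6.
|zone P △ zone Q| = |zone P| + |zone Q| − 2·|zone P∩zone Q| = 30 + 21 − 12 = 39.00.

39.00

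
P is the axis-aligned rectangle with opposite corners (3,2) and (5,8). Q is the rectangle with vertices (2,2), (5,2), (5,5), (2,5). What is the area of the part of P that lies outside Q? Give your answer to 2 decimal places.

6.00

|P∩Q|: x∈[3,5], y∈[2,5] → 2·3 = 6.
|P| = 12.
|P ∖ Q| = |P| − |P∩Q| = 12 − 6 = 6.00.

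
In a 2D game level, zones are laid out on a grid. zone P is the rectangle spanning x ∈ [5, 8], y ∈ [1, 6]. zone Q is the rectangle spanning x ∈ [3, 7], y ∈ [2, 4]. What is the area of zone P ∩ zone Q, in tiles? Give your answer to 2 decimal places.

4.00

|zone P∩zone Q|: x∈[5,7], y∈[2,4] → 2·2 = 4.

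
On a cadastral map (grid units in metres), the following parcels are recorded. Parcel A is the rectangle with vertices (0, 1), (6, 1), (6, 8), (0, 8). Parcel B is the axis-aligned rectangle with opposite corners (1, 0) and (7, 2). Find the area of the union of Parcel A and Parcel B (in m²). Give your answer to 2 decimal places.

49.00

By inclusion–exclusion:
Individual areas: |Parcel A| = 42, |Parcel B| = 12.
|Parcel A∩Parcel B|: x∈[1,6], y∈[1,2] → 5·1 = 5.
|Parcel A ∪ Parcel B| = 54 − 5 = 49.00.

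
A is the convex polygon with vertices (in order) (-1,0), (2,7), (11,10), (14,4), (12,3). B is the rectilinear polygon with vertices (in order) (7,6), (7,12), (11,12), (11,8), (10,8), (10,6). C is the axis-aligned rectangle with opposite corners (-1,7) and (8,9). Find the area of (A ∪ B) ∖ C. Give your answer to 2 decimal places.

86.00

|A ∪ B| = 92.1667.
|(A ∪ B) ∩ C| = 6.1667.
|(A ∪ B) ∖ C| = 92.1667 − 6.1667 = 86.00.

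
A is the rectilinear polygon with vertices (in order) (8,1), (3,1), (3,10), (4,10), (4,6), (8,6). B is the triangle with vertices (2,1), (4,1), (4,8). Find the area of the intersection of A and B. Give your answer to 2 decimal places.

The intersection is the polygon with vertices (3,1), (3,4.5), (4,8), (4,6), (4,1).
By the shoelace formula its area is 5.25.

5.25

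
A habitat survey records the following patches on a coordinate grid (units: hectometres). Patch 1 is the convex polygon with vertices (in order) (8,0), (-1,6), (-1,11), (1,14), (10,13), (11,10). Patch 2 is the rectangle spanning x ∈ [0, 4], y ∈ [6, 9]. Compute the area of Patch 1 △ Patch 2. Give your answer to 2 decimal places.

|Patch 1| = 116, |Patch 2| = 12, |Patch 1∩Patch 2| = 12.
|Patch 1 △ Patch 2| = |Patch 1| + |Patch 2| − 2·|Patch 1∩Patch 2| = 116 + 12 − 24 = 104.00.

104.00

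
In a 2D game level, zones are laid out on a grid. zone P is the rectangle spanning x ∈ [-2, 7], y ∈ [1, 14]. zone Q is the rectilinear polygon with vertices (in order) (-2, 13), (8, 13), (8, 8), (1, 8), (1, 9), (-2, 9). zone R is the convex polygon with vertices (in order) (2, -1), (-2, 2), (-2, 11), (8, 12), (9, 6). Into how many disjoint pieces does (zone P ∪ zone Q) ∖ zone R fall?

3

(zone P ∪ zone Q) ∖ zone R splits into 3 disjoint pieces (area 4.5, area 0.6667, area 24).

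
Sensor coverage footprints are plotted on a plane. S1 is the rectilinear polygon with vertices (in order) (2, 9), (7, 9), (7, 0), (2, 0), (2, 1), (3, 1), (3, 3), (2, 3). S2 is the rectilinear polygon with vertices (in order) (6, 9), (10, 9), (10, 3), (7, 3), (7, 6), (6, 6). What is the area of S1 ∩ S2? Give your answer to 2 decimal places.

3.00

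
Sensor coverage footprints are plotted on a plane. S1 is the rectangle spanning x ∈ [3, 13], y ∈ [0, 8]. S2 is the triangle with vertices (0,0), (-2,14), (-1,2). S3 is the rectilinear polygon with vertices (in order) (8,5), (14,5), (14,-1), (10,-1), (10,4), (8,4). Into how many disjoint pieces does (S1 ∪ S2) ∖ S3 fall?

(S1 ∪ S2) ∖ S3 splits into 2 disjoint pieces (area 63, area 5).

2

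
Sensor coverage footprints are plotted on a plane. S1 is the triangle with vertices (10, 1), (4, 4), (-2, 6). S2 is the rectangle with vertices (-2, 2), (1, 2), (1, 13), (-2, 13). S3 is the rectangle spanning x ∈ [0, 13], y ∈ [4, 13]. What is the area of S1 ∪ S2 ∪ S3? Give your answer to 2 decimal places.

142.80

By inclusion–exclusion:
Individual areas: |S1| = 3, |S2| = 33, |S3| = 117.
|S1∩S2| = 0.375.
|S1∩S3| = 1.0333.
|S2∩S3|: x∈[0,1], y∈[4,13] → 1·9 = 9.
|S1∩S2∩S3| = 0.2083.
|S1 ∪ S2 ∪ S3| = 153 − 10.4083 + 0.2083 = 142.80.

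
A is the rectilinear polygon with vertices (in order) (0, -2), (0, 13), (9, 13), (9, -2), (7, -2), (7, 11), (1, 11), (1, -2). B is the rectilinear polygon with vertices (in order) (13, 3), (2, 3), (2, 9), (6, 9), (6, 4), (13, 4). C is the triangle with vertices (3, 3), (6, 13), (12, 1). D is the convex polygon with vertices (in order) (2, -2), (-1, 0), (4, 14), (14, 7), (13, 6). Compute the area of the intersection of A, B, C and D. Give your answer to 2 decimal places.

The intersection is the polygon with vertices (7,4), (9,4), (9,3.091), (8.875,3), (7,3).
By the shoelace formula its area is 1.99.

1.99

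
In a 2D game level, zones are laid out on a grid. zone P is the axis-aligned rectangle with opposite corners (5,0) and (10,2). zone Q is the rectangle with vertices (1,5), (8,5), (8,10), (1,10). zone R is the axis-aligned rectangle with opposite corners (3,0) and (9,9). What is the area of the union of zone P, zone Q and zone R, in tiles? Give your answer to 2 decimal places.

71.00

By inclusion–exclusion:
Individual areas: |zone P| = 10, |zone Q| = 35, |zone R| = 54.
|zone P∩zone Q| = 0 (no overlap).
|zone P∩zone R|: x∈[5,9], y∈[0,2] → 4·2 = 8.
|zone Q∩zone R|: x∈[3,8], y∈[5,9] → 5·4 = 20.
|zone P∩zone Q∩zone R| = 0.
|zone P ∪ zone Q ∪ zone R| = 99 − 28 + 0 = 71.00.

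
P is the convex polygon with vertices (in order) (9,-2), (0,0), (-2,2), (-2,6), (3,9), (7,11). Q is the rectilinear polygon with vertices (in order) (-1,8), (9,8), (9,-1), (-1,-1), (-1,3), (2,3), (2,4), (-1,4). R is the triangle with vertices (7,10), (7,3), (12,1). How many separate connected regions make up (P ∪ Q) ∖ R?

2

(P ∪ Q) ∖ R splits into 2 disjoint pieces (area 95.1128, area 0.7111).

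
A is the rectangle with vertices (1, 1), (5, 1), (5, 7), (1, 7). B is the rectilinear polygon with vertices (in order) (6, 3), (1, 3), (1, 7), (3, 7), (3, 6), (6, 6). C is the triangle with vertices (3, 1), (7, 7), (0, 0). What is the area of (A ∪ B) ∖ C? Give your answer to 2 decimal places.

21.25

|A ∪ B| = 27.
|(A ∪ B) ∩ C| = 5.75.
|(A ∪ B) ∖ C| = 27 − 5.75 = 21.25.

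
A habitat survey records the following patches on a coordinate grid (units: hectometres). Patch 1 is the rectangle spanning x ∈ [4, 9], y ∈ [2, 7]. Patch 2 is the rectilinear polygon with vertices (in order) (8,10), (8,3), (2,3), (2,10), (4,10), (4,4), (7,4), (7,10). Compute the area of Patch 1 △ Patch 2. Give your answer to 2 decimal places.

35.00

|Patch 1| = 25, |Patch 2| = 24, |Patch 1∩Patch 2| = 7.
|Patch 1 △ Patch 2| = |Patch 1| + |Patch 2| − 2·|Patch 1∩Patch 2| = 25 + 24 − 14 = 35.00.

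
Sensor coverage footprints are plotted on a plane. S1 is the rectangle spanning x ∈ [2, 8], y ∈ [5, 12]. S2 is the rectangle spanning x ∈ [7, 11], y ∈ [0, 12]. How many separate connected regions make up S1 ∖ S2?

1

S1 ∖ S2 is a single connected region.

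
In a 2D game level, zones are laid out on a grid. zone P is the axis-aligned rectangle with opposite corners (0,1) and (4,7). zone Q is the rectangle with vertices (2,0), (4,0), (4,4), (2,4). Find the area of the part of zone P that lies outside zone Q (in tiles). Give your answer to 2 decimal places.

18.00

|zone P∩zone Q|: x∈[2,4], y∈[1,4] → 2·3 = 6.
|zone P| = 24.
|zone P ∖ zone Q| = |zone P| − |zone P∩zone Q| = 24 − 6 = 18.00.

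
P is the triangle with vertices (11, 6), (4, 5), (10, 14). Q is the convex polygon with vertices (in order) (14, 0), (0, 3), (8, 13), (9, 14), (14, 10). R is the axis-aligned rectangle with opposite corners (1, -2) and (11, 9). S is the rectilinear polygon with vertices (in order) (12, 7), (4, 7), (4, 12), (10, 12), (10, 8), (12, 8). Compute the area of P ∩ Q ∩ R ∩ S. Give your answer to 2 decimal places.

8.81

The intersection is the polygon with vertices (10,9), (10,8), (10.75,8), (10.875,7), (5.333,7), (6.667,9).
By the shoelace formula its area is 8.81.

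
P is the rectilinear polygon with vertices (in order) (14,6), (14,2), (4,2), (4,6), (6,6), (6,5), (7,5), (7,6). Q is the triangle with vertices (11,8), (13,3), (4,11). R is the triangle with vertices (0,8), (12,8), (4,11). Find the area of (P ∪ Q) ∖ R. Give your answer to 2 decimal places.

44.80

|P ∪ Q| = 50.2375.
|(P ∪ Q) ∩ R| = 5.4375.
|(P ∪ Q) ∖ R| = 50.2375 − 5.4375 = 44.80.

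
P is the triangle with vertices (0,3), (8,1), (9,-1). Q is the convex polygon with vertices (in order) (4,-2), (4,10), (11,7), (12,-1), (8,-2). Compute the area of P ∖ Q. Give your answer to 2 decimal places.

1.56

|P| = 7, |P∩Q| = 5.4444.
|P ∖ Q| = |P| − |P∩Q| = 7 − 5.4444 = 1.56.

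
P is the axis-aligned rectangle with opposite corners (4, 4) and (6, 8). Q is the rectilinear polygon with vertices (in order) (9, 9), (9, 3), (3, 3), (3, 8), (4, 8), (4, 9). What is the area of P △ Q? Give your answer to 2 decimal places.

27.00

|P| = 8, |Q| = 35, |P∩Q| = 8.
|P △ Q| = |P| + |Q| − 2·|P∩Q| = 8 + 35 − 16 = 27.00.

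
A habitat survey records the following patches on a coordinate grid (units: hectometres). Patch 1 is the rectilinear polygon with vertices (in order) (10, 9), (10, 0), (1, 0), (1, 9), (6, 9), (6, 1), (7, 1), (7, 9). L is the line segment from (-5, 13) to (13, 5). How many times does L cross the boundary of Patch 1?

4

The segment meets the boundary at (10,6.333), (7,7.667), (6,8.111), (4,9).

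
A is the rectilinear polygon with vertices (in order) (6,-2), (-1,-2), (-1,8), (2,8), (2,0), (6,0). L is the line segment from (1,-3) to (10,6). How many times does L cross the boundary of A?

2

The segment meets the boundary at (4,0), (2,-2).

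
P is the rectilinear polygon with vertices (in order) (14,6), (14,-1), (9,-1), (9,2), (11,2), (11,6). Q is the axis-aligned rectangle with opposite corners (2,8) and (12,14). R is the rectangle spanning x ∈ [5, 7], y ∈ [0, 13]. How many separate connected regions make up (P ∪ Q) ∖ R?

(P ∪ Q) ∖ R splits into 2 disjoint pieces (area 27, area 50).

2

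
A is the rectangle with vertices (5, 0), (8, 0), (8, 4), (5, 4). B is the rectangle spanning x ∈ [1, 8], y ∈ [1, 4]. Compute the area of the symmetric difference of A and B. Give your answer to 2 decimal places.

15.00

|A∩B|: x∈[5,8], y∈[1,4] → 3·3 = 9.
|A △ B| = |A| + |B| − 2·|A∩B| = 12 + 21 − 18 = 15.00.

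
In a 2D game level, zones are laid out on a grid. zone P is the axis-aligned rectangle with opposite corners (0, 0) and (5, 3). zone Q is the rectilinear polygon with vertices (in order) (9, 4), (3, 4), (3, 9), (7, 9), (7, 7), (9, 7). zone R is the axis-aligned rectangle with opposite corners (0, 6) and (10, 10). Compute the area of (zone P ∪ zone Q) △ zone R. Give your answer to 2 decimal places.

|zone P ∪ zone Q| = 41.
|(zone P ∪ zone Q) ∩ zone R| = 14.
|(zone P ∪ zone Q) △ zone R| = 41 + 40 − 28 = 53.00.

53.00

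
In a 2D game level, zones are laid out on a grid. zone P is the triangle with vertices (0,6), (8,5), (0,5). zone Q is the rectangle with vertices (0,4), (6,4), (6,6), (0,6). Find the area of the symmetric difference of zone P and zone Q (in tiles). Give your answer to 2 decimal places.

8.50

|zone P| = 4, |zone Q| = 12, |zone P∩zone Q| = 3.75.
|zone P △ zone Q| = |zone P| + |zone Q| − 2·|zone P∩zone Q| = 4 + 12 − 7.5 = 8.50.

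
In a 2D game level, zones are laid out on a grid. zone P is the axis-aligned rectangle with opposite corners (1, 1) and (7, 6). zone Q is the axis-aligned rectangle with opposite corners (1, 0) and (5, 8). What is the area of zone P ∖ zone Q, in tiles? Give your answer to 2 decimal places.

10.00

|zone P∩zone Q|: x∈[1,5], y∈[1,6] → 4·5 = 20.
|zone P| = 30.
|zone P ∖ zone Q| = |zone P| − |zone P∩zone Q| = 30 − 20 = 10.00.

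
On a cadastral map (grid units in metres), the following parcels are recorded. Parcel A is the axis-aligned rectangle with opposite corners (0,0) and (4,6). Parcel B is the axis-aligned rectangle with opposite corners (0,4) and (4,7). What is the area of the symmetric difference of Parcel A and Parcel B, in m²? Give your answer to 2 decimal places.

20.00

|Parcel A∩Parcel B|: x∈[0,4], y∈[4,6] → 4·2 = 8.
|Parcel A △ Parcel B| = |Parcel A| + |Parcel B| − 2·|Parcel A∩Parcel B| = 24 + 12 − 16 = 20.00.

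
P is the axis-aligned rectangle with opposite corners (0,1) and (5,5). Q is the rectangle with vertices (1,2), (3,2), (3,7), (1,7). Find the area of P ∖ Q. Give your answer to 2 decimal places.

|P∩Q|: x∈[1,3], y∈[2,5] → 2·3 = 6.
|P| = 20.
|P ∖ Q| = |P| − |P∩Q| = 20 − 6 = 14.00.

14.00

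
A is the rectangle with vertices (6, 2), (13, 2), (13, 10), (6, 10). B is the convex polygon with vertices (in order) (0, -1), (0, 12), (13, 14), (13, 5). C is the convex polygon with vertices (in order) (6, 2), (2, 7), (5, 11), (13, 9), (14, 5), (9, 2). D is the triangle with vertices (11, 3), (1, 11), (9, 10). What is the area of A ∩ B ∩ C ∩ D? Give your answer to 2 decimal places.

17.69

The intersection is the polygon with vertices (6,10), (9,10), (10.728,3.951), (10.146,3.683), (6,7).
By the shoelace formula its area is 17.69.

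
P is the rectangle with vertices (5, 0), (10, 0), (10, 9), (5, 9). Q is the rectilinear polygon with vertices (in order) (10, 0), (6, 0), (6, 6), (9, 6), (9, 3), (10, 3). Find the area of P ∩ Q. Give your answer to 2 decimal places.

The intersection is the polygon with vertices (10,0), (6,0), (6,6), (9,6), (9,3), (10,3).
By the shoelace formula its area is 21.00.

21.00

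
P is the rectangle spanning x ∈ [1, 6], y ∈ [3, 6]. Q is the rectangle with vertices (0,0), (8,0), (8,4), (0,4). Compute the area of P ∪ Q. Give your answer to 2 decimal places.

By inclusion–exclusion:
Individual areas: |P| = 15, |Q| = 32.
|P∩Q|: x∈[1,6], y∈[3,4] → 5·1 = 5.
|P ∪ Q| = 47 − 5 = 42.00.

42.00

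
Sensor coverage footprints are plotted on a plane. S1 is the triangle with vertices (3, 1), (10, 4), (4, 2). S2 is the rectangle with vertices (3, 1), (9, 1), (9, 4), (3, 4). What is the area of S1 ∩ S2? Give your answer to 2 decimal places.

1.95

The intersection is the polygon with vertices (3,1), (4,2), (9,3.667), (9,3.571).
By the shoelace formula its area is 1.95.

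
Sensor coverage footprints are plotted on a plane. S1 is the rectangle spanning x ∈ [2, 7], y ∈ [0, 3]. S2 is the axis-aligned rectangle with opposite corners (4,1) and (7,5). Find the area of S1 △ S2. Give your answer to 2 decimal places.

|S1∩S2|: x∈[4,7], y∈[1,3] → 3·2 = 6.
|S1 △ S2| = |S1| + |S2| − 2·|S1∩S2| = 15 + 12 − 12 = 15.00.

15.00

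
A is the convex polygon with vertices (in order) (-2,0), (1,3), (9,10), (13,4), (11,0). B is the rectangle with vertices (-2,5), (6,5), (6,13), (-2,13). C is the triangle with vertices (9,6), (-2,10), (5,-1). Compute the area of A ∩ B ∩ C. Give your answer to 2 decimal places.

The intersection is the polygon with vertices (6,5), (3.286,5), (5.771,7.174), (6,7.091).
By the shoelace formula its area is 3.19.

3.19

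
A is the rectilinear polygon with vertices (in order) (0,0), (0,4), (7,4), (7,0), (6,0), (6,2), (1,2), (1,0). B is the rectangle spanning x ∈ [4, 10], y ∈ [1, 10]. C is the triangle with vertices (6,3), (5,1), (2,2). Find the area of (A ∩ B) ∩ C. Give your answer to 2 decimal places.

1.25

The region (A ∩ B) ∩ C is the polygon with vertices (4,2), (4,2.5), (6,3), (5.5,2).
By the shoelace formula its area is 1.25.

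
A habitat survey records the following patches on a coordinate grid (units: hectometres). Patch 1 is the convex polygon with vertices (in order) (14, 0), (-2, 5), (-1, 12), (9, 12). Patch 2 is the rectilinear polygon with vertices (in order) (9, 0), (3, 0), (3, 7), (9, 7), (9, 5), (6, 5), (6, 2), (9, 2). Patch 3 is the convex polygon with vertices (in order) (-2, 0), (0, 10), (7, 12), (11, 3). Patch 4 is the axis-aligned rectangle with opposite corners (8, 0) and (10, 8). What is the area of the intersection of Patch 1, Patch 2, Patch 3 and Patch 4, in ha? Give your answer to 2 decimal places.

The intersection is the polygon with vertices (9,7), (9,5), (8,5), (8,7).
By the shoelace formula its area is 2.00.

2.00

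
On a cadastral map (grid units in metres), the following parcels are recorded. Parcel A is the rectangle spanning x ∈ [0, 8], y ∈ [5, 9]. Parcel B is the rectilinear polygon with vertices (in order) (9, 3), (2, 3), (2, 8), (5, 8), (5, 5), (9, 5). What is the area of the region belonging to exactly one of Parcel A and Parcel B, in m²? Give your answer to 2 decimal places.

|Parcel A| = 32, |Parcel B| = 23, |Parcel A∩Parcel B| = 9.
|Parcel A △ Parcel B| = |Parcel A| + |Parcel B| − 2·|Parcel A∩Parcel B| = 32 + 23 − 18 = 37.00.

37.00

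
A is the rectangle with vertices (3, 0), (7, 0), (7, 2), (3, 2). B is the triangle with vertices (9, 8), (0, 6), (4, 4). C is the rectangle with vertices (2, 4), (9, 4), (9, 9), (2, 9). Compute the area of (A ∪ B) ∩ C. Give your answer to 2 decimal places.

11.56

The region (A ∪ B) ∩ C is the polygon with vertices (9,8), (4,4), (2,5), (2,6.444).
By the shoelace formula its area is 11.56.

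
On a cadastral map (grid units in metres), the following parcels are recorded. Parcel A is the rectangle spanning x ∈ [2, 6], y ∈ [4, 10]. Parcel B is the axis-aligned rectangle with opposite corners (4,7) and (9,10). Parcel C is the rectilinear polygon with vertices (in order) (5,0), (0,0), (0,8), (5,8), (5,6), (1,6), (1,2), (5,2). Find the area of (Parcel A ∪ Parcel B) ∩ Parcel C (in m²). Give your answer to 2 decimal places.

The region (Parcel A ∪ Parcel B) ∩ Parcel C is the polygon with vertices (2,8), (5,8), (5,6), (2,6).
By the shoelace formula its area is 6.00.

6.00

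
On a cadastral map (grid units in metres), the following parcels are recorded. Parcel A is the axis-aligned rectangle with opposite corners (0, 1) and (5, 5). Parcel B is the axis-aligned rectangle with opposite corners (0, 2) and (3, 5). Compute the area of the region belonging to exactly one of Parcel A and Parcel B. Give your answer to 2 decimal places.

|Parcel A∩Parcel B|: x∈[0,3], y∈[2,5] → 3·3 = 9.
|Parcel A △ Parcel B| = |Parcel A| + |Parcel B| − 2·|Parcel A∩Parcel B| = 20 + 9 − 18 = 11.00.

11.00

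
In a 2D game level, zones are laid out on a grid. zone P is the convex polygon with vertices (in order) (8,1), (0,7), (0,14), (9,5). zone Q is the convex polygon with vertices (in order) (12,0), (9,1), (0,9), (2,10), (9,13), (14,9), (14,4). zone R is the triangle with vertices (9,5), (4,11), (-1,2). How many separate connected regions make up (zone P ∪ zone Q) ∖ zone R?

2

(zone P ∪ zone Q) ∖ zone R splits into 2 disjoint pieces (area 16.6567, area 79.1545).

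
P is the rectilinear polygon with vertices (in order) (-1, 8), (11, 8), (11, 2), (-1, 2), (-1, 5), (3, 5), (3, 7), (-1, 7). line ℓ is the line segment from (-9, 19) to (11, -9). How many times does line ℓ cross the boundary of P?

The segment meets the boundary at (3.143,2), (1,5), (-0.429,7), (-1,7.8).

4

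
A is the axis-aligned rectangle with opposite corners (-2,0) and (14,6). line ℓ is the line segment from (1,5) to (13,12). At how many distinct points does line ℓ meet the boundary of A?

1

The segment meets the boundary at (2.714,6).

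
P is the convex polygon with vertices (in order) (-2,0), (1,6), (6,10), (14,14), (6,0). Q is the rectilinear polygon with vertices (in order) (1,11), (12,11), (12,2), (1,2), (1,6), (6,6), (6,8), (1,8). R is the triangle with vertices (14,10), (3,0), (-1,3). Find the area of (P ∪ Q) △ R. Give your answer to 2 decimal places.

|P ∪ Q| = 123.1429.
|(P ∪ Q) ∩ R| = 35.4709.
|(P ∪ Q) △ R| = 123.1429 + 36.5 − 70.9418 = 88.70.

88.70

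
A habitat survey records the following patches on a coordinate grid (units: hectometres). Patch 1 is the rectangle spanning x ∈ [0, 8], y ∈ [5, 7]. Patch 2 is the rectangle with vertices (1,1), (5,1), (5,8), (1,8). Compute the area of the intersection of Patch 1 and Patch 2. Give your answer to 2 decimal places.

|Patch 1∩Patch 2|: x∈[1,5], y∈[5,7] → 4·2 = 8.

8.00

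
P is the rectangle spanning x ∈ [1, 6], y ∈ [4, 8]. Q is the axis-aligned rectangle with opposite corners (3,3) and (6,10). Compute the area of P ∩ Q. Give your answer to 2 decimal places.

12.00

|P∩Q|: x∈[3,6], y∈[4,8] → 3·4 = 12.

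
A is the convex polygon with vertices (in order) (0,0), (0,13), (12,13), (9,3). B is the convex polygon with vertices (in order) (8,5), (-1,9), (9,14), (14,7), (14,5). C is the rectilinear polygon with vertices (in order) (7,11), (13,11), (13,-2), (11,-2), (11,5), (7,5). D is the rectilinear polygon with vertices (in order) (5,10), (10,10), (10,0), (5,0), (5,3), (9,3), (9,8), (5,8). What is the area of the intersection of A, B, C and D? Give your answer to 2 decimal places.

The intersection is the polygon with vertices (9.6,5), (9,5), (9,8), (7,8), (7,10), (10,10), (10,6.333).
By the shoelace formula its area is 8.73.

8.73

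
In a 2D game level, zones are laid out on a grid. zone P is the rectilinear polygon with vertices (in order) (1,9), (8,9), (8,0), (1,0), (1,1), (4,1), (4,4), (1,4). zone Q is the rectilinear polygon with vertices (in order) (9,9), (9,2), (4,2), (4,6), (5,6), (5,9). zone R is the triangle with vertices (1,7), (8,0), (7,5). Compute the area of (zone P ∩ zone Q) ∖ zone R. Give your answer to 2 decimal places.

15.60

|zone P ∩ zone Q| = 25.
|(zone P ∩ zone Q) ∩ zone R| = 9.4.
|(zone P ∩ zone Q) ∖ zone R| = 25 − 9.4 = 15.60.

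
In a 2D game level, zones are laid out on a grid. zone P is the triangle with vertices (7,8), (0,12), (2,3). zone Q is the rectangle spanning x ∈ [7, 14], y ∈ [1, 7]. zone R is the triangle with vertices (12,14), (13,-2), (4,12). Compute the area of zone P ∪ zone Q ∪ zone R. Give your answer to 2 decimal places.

By inclusion–exclusion:
Individual areas: |zone P| = 27.5, |zone Q| = 42, |zone R| = 65.
|zone P∩zone Q| = 0.
|zone P∩zone R| = 0.1388.
|zone Q∩zone R| = 20.8929.
|zone P∩zone Q∩zone R| = 0.
|zone P ∪ zone Q ∪ zone R| = 134.5 − 21.0317 + 0 = 113.47.

113.47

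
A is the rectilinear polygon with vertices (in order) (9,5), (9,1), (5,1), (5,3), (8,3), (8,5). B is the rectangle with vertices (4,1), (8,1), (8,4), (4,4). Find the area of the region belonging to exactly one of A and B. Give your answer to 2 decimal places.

|A| = 10, |B| = 12, |A∩B| = 6.
|A △ B| = |A| + |B| − 2·|A∩B| = 10 + 12 − 12 = 10.00.

10.00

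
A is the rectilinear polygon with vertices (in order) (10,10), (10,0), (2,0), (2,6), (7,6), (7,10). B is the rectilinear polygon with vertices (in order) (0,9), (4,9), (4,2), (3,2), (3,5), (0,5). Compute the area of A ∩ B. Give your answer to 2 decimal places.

The intersection is the polygon with vertices (2,6), (4,6), (4,2), (3,2), (3,5), (2,5).
By the shoelace formula its area is 5.00.

5.00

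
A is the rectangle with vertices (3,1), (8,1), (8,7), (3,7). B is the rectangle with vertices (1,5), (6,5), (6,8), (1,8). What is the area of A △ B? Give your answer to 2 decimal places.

33.00

|A∩B|: x∈[3,6], y∈[5,7] → 3·2 = 6.
|A △ B| = |A| + |B| − 2·|A∩B| = 30 + 15 − 12 = 33.00.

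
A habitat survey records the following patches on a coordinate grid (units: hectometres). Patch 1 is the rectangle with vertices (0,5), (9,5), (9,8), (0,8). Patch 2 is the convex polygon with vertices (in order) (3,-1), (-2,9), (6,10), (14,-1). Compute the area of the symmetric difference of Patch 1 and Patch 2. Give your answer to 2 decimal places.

79.28

|Patch 1| = 27, |Patch 2| = 103, |Patch 1∩Patch 2| = 25.358.
|Patch 1 △ Patch 2| = |Patch 1| + |Patch 2| − 2·|Patch 1∩Patch 2| = 27 + 103 − 50.7159 = 79.28.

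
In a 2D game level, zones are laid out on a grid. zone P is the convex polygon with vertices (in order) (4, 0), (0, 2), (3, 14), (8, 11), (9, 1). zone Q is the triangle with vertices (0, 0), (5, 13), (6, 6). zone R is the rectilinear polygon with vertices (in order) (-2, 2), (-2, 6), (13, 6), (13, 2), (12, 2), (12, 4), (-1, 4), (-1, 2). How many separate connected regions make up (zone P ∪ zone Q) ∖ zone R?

(zone P ∪ zone Q) ∖ zone R splits into 2 disjoint pieces (area 29.2382, area 41.7594).

2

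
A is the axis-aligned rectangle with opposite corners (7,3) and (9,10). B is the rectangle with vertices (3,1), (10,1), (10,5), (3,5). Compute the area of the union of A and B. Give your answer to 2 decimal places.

38.00

By inclusion–exclusion:
Individual areas: |A| = 14, |B| = 28.
|A∩B|: x∈[7,9], y∈[3,5] → 2·2 = 4.
|A ∪ B| = 42 − 4 = 38.00.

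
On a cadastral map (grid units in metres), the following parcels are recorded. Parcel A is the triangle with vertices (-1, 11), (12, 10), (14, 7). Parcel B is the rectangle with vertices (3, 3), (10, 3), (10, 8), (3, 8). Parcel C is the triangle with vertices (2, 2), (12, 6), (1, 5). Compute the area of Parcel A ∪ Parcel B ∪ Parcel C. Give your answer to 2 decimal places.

By inclusion–exclusion:
Individual areas: |Parcel A| = 18.5, |Parcel B| = 35, |Parcel C| = 17.
|Parcel A∩Parcel B| = 0.
|Parcel A∩Parcel C| = 0.
|Parcel B∩Parcel C| = 11.45.
|Parcel A∩Parcel B∩Parcel C| = 0.
|Parcel A ∪ Parcel B ∪ Parcel C| = 70.5 − 11.45 + 0 = 59.05.

59.05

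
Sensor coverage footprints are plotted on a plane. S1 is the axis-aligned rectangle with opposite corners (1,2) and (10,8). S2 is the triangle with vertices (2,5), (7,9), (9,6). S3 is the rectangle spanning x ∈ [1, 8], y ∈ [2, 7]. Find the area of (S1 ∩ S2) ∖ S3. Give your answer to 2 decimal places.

|S1 ∩ S2| = 10.5417.
|(S1 ∩ S2) ∩ S3| = 6.9286.
|(S1 ∩ S2) ∖ S3| = 10.5417 − 6.9286 = 3.61.

3.61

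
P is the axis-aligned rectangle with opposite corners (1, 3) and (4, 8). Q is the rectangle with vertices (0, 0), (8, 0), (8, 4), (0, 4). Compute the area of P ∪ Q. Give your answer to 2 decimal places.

44.00

By inclusion–exclusion:
Individual areas: |P| = 15, |Q| = 32.
|P∩Q|: x∈[1,4], y∈[3,4] → 3·1 = 3.
|P ∪ Q| = 47 − 3 = 44.00.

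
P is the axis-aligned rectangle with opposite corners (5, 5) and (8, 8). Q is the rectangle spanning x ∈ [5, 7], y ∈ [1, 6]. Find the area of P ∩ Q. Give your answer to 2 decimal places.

2.00

|P∩Q|: x∈[5,7], y∈[5,6] → 2·1 = 2.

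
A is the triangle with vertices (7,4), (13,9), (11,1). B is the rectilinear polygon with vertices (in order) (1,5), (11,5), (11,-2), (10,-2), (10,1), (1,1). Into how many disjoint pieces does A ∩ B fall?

A ∩ B is a single connected region.

1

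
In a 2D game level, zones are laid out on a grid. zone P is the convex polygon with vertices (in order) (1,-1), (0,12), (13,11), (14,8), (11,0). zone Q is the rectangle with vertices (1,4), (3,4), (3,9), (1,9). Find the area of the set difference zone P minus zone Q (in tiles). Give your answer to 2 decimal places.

136.50

|zone P| = 146.5, |zone P∩zone Q| = 10.
|zone P ∖ zone Q| = |zone P| − |zone P∩zone Q| = 146.5 − 10 = 136.50.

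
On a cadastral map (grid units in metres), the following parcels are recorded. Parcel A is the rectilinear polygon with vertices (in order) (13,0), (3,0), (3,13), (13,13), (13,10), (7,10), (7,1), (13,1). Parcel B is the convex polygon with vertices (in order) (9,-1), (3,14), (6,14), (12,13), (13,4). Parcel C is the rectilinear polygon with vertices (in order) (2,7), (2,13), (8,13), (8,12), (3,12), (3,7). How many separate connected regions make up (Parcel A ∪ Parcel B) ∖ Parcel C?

1

(Parcel A ∪ Parcel B) ∖ Parcel C is a single connected region.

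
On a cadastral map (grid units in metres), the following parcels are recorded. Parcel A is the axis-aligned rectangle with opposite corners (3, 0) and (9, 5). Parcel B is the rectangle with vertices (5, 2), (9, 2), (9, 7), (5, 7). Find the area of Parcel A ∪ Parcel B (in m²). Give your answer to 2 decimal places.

By inclusion–exclusion:
Individual areas: |Parcel A| = 30, |Parcel B| = 20.
|Parcel A∩Parcel B|: x∈[5,9], y∈[2,5] → 4·3 = 12.
|Parcel A ∪ Parcel B| = 50 − 12 = 38.00.

38.00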